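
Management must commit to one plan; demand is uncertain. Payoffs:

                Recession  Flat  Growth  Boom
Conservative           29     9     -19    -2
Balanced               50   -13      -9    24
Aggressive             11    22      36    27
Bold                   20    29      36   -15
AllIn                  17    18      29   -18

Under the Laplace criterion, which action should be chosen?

Aggressive

Row averages: Conservative=4.25, Balanced=13, Aggressive=24, Bold=17.5, AllIn=11.5
Highest average = 24 → Aggressive.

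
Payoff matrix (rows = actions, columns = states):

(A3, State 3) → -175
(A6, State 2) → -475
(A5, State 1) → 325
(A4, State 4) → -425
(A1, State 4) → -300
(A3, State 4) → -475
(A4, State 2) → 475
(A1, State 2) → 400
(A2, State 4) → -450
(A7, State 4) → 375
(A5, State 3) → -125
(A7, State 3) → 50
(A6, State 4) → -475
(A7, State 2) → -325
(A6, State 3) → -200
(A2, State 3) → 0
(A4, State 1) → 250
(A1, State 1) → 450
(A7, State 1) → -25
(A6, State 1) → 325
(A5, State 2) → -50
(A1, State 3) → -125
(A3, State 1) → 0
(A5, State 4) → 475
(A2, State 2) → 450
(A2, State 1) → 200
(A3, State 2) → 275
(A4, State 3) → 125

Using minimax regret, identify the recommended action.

Column bests: State 1=450, State 2=475, State 3=125, State 4=475.
A1 regrets: 0, 75, 250, 775 → max 775
A2 regrets: 250, 25, 125, 925 → max 925
A3 regrets: 450, 200, 300, 950 → max 950
A4 regrets: 200, 0, 0, 900 → max 900
A5 regrets: 125, 525, 250, 0 → max 525
A6 regrets: 125, 950, 325, 950 → max 950
A7 regrets: 475, 800, 75, 100 → max 800
Smallest max regret = 525 → A5.

A5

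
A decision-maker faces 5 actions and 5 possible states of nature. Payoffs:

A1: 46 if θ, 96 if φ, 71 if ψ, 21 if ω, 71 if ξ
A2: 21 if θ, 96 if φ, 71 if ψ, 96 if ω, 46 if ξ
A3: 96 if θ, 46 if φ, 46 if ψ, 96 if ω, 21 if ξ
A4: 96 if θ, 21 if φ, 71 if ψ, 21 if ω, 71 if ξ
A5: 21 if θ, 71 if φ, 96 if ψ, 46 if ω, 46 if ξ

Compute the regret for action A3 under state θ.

0

Best payoff under θ is 96.
Regret = 96 − 96 = 0.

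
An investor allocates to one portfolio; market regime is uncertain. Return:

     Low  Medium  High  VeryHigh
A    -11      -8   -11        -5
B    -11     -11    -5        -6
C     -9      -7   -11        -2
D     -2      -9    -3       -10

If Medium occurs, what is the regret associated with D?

2

Best payoff under Medium is -7.
Regret = -7 − (-9) = 2.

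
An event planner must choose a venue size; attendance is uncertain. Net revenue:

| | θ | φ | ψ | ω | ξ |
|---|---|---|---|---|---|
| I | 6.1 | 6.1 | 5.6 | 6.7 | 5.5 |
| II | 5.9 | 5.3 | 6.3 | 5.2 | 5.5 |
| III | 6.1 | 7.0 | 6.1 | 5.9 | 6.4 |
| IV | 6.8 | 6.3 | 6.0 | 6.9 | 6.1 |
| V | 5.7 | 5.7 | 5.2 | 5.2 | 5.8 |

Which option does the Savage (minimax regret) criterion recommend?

Column bests: θ=6.8, φ=7.0, ψ=6.3, ω=6.9, ξ=6.4.
I regrets: 0.7, 0.9, 0.7, 0.2, 0.9 → max 0.9
II regrets: 0.9, 1.7, 0.0, 1.7, 0.9 → max 1.7
III regrets: 0.7, 0.0, 0.2, 1.0, 0.0 → max 1.0
IV regrets: 0.0, 0.7, 0.3, 0.0, 0.3 → max 0.7
V regrets: 1.1, 1.3, 1.1, 1.7, 0.6 → max 1.7
Smallest max regret = 0.7 → IV.

IV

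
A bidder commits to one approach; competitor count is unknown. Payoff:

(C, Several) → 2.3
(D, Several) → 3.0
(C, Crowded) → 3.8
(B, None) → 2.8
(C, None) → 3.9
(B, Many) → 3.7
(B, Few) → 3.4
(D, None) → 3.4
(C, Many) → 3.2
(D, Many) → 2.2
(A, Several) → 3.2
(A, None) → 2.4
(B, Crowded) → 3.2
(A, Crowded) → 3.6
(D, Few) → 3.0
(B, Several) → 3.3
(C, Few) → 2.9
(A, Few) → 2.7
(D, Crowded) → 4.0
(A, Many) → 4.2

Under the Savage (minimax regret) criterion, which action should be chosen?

C

Column bests: None=3.9, Few=3.4, Several=3.3, Many=4.2, Crowded=4.0.
A regrets: 1.5, 0.7, 0.1, 0.0, 0.4 → max 1.5
B regrets: 1.1, 0.0, 0.0, 0.5, 0.8 → max 1.1
C regrets: 0.0, 0.5, 1.0, 1.0, 0.2 → max 1.0
D regrets: 0.5, 0.4, 0.3, 2.0, 0.0 → max 2.0
Smallest max regret = 1.0 → C.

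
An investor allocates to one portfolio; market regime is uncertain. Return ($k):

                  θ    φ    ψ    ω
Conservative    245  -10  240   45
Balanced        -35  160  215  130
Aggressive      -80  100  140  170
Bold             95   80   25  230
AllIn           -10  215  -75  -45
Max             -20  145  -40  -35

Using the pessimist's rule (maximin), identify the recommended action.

Bold

Row minima: Conservative=-10, Balanced=-35, Aggressive=-80, Bold=25, AllIn=-75, Max=-40
Best worst-case = 25 → Bold.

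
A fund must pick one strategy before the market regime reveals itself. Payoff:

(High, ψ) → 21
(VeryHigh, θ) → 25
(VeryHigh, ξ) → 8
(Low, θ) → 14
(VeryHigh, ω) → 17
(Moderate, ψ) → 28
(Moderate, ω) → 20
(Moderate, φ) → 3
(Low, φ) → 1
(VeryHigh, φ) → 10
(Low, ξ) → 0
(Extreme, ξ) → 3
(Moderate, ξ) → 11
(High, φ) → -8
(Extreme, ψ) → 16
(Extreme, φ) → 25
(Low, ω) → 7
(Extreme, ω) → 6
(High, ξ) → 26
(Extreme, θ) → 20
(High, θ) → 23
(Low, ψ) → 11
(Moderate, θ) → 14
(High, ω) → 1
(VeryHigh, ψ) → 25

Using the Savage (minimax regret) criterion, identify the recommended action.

VeryHigh

Column bests: θ=25, φ=25, ψ=28, ω=20, ξ=26.
Low regrets: 11, 24, 17, 13, 26 → max 26
Moderate regrets: 11, 22, 0, 0, 15 → max 22
High regrets: 2, 33, 7, 19, 0 → max 33
VeryHigh regrets: 0, 15, 3, 3, 18 → max 18
Extreme regrets: 5, 0, 12, 14, 23 → max 23
Smallest max regret = 18 → VeryHigh.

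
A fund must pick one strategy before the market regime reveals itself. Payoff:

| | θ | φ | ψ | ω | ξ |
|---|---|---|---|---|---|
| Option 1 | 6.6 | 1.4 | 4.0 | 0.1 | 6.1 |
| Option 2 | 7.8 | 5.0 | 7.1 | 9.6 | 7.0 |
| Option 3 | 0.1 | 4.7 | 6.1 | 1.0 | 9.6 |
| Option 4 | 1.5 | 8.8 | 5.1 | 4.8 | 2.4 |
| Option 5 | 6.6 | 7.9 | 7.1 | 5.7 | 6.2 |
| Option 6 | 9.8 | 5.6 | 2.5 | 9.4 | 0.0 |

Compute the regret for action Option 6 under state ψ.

Best payoff under ψ is 7.1.
Regret = 7.1 − 2.5 = 4.6.

4.6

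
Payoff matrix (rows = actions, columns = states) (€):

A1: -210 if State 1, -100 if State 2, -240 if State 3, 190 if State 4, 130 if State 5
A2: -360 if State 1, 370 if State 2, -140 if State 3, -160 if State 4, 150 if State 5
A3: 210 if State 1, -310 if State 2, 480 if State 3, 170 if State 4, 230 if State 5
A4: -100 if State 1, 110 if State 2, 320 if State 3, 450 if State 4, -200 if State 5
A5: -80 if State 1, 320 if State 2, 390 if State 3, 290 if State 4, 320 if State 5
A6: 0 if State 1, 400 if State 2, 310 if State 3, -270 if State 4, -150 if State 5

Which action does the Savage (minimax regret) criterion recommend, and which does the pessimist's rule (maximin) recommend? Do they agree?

minimax regret → A5; maximin → A5 (agree)

Column bests: State 1=210, State 2=400, State 3=480, State 4=450, State 5=320.
A1 regrets: 420, 500, 720, 260, 190 → max 720
A2 regrets: 570, 30, 620, 610, 170 → max 620
A3 regrets: 0, 710, 0, 280, 90 → max 710
A4 regrets: 310, 290, 160, 0, 520 → max 520
A5 regrets: 290, 80, 90, 160, 0 → max 290
A6 regrets: 210, 0, 170, 720, 470 → max 720
Smallest max regret = 290 → A5.
Row minima: A1=-240, A2=-360, A3=-310, A4=-200, A5=-80, A6=-270
Best worst-case = -80 → A5.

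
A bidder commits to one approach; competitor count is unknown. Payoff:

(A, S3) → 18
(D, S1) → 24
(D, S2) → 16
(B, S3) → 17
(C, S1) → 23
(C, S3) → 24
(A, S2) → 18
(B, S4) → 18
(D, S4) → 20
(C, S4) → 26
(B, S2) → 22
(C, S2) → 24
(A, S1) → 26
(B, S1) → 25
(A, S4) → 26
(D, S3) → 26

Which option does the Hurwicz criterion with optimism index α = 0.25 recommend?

A: 0.25·26 + 0.75·18 = 20
B: 0.25·25 + 0.75·17 = 19
C: 0.25·26 + 0.75·23 = 23.75
D: 0.25·26 + 0.75·16 = 18.5
Highest Hurwicz score = 23.75 → C.

C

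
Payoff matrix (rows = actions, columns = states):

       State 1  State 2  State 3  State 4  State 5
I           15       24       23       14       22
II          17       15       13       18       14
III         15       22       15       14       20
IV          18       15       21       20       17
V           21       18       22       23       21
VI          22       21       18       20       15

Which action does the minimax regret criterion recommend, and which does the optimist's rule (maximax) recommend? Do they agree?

Column bests: State 1=22, State 2=24, State 3=23, State 4=23, State 5=22.
I regrets: 7, 0, 0, 9, 0 → max 9
II regrets: 5, 9, 10, 5, 8 → max 10
III regrets: 7, 2, 8, 9, 2 → max 9
IV regrets: 4, 9, 2, 3, 5 → max 9
V regrets: 1, 6, 1, 0, 1 → max 6
VI regrets: 0, 3, 5, 3, 7 → max 7
Smallest max regret = 6 → V.
Row maxima: I=24, II=18, III=22, IV=21, V=23, VI=22
Best best-case = 24 → I.

minimax regret → V; maximax → I (disagree)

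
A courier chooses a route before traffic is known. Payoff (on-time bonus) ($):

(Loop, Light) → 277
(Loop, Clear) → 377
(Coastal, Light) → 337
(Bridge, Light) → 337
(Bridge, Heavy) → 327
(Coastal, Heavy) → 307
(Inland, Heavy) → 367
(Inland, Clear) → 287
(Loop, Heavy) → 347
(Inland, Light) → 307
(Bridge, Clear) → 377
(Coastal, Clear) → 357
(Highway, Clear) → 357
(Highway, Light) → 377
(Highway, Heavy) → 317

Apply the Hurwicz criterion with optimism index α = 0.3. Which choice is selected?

Inland: 0.3·367 + 0.7·287 = 311
Loop: 0.3·377 + 0.7·277 = 307
Highway: 0.3·377 + 0.7·317 = 335
Bridge: 0.3·377 + 0.7·327 = 342
Coastal: 0.3·357 + 0.7·307 = 322
Highest Hurwicz score = 342 → Bridge.

Bridge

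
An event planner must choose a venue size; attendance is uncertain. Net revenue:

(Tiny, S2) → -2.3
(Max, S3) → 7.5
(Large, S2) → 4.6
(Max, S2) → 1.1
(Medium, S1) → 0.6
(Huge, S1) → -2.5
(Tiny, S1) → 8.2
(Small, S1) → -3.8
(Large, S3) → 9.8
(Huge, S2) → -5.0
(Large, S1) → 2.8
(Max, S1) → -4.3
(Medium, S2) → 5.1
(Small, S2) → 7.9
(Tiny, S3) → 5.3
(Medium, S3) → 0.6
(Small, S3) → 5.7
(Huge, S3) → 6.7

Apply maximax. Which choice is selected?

Row maxima: Tiny=8.2, Small=7.9, Medium=5.1, Large=9.8, Huge=6.7, Max=7.5
Best best-case = 9.8 → Large.

Large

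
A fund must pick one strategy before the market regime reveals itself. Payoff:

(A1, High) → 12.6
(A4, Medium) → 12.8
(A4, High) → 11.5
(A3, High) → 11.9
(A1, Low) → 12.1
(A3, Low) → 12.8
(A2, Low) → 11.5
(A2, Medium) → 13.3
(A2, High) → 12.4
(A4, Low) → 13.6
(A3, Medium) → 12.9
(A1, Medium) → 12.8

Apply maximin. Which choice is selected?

A1

Row minima: A1=12.1, A2=11.5, A3=11.9, A4=11.5
Best worst-case = 12.1 → A1.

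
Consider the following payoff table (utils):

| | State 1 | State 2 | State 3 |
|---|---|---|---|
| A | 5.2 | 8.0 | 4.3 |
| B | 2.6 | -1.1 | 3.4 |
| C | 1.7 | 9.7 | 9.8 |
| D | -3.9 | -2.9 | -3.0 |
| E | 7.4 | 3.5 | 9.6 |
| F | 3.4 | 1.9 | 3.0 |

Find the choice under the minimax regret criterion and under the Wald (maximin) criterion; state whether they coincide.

Column bests: State 1=7.4, State 2=9.7, State 3=9.8.
A regrets: 2.2, 1.7, 5.5 → max 5.5
B regrets: 4.8, 10.8, 6.4 → max 10.8
C regrets: 5.7, 0.0, 0.0 → max 5.7
D regrets: 11.3, 12.6, 12.8 → max 12.8
E regrets: 0.0, 6.2, 0.2 → max 6.2
F regrets: 4.0, 7.8, 6.8 → max 7.8
Smallest max regret = 5.5 → A.
Row minima: A=4.3, B=-1.1, C=1.7, D=-3.9, E=3.5, F=1.9
Best worst-case = 4.3 → A.

minimax regret → A; maximin → A (agree)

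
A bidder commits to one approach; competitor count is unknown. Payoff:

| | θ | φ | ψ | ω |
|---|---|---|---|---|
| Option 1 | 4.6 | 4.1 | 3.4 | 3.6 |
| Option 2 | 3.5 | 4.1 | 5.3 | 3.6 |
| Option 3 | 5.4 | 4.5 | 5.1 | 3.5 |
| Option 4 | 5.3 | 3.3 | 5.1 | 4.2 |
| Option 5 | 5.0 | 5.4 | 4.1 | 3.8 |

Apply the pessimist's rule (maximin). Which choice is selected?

Option 5

Row minima: Option 1=3.4, Option 2=3.5, Option 3=3.5, Option 4=3.3, Option 5=3.8
Best worst-case = 3.8 → Option 5.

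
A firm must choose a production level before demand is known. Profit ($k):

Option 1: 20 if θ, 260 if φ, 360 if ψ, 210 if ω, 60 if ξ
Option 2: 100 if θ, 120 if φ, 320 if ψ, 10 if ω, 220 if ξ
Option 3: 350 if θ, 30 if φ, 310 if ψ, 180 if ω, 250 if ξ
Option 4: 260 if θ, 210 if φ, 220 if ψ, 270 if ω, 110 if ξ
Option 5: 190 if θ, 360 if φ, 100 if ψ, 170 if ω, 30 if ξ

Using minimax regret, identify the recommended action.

Column bests: θ=350, φ=360, ψ=360, ω=270, ξ=250.
Option 1 regrets: 330, 100, 0, 60, 190 → max 330
Option 2 regrets: 250, 240, 40, 260, 30 → max 260
Option 3 regrets: 0, 330, 50, 90, 0 → max 330
Option 4 regrets: 90, 150, 140, 0, 140 → max 150
Option 5 regrets: 160, 0, 260, 100, 220 → max 260
Smallest max regret = 150 → Option 4.

Option 4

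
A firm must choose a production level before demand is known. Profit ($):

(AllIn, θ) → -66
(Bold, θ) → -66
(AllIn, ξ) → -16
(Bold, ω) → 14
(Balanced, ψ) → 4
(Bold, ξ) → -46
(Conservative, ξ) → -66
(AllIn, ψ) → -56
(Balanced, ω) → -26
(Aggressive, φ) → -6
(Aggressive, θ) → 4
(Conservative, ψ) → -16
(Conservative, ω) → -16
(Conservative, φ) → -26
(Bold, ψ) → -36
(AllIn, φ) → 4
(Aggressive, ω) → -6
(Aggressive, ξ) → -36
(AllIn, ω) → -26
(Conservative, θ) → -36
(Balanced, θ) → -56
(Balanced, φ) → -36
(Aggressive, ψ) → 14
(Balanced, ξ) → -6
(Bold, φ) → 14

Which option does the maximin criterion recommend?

Aggressive

Row minima: Conservative=-66, Balanced=-56, Aggressive=-36, Bold=-66, AllIn=-66
Best worst-case = -36 → Aggressive.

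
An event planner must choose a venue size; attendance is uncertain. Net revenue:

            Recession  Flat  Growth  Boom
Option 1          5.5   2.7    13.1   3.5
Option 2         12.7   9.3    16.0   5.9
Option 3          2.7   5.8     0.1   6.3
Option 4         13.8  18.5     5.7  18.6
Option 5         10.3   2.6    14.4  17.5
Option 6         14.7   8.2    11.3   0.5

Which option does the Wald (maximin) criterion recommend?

Row minima: Option 1=2.7, Option 2=5.9, Option 3=0.1, Option 4=5.7, Option 5=2.6, Option 6=0.5
Best worst-case = 5.9 → Option 2.

Option 2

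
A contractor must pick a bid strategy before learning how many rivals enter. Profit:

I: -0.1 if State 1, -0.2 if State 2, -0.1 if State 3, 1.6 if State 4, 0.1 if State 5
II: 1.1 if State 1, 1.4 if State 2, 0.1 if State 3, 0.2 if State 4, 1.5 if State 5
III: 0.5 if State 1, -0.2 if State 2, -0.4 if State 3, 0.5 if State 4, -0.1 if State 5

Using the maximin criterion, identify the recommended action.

Row minima: I=-0.2, II=0.1, III=-0.4
Best worst-case = 0.1 → II.

II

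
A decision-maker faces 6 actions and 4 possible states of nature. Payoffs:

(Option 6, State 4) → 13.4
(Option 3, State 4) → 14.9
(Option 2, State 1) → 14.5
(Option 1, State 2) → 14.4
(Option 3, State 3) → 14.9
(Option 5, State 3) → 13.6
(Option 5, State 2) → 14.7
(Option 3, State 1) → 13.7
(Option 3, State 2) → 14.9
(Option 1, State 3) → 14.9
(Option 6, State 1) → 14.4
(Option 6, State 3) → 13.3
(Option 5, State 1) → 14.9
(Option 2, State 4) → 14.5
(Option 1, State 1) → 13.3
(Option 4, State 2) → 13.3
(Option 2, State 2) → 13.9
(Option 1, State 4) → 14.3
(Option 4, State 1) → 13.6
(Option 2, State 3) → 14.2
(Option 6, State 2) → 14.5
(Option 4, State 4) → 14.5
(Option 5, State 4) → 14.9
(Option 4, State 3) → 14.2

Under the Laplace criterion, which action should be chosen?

Option 3

Row averages: Option 1=14.225, Option 2=14.275, Option 3=14.6, Option 4=13.9, Option 5=14.525, Option 6=13.9
Highest average = 14.6 → Option 3.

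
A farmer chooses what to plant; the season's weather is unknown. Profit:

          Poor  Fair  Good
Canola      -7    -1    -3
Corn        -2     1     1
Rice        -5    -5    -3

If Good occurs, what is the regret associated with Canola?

4

Best payoff under Good is 1.
Regret = 1 − (-3) = 4.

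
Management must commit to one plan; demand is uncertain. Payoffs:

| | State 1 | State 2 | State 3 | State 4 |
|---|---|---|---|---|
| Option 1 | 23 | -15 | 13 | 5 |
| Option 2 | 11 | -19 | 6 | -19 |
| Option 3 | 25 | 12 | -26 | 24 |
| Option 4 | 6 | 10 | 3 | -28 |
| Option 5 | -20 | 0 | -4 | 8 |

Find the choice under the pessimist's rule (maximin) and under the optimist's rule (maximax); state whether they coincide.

Row minima: Option 1=-15, Option 2=-19, Option 3=-26, Option 4=-28, Option 5=-20
Best worst-case = -15 → Option 1.
Row maxima: Option 1=23, Option 2=11, Option 3=25, Option 4=10, Option 5=8
Best best-case = 25 → Option 3.

maximin → Option 1; maximax → Option 3 (disagree)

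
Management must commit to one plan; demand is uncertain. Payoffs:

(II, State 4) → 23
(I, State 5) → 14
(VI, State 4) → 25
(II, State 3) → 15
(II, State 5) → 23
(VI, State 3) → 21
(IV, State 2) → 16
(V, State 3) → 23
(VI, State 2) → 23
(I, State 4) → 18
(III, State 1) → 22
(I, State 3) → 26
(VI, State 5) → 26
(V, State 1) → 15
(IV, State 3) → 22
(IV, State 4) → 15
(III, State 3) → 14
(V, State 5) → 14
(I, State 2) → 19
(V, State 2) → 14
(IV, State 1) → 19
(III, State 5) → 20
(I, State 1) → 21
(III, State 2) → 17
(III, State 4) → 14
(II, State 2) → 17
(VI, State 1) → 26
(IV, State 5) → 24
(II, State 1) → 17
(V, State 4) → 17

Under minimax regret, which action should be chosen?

Column bests: State 1=26, State 2=23, State 3=26, State 4=25, State 5=26.
I regrets: 5, 4, 0, 7, 12 → max 12
II regrets: 9, 6, 11, 2, 3 → max 11
III regrets: 4, 6, 12, 11, 6 → max 12
IV regrets: 7, 7, 4, 10, 2 → max 10
V regrets: 11, 9, 3, 8, 12 → max 12
VI regrets: 0, 0, 5, 0, 0 → max 5
Smallest max regret = 5 → VI.

VI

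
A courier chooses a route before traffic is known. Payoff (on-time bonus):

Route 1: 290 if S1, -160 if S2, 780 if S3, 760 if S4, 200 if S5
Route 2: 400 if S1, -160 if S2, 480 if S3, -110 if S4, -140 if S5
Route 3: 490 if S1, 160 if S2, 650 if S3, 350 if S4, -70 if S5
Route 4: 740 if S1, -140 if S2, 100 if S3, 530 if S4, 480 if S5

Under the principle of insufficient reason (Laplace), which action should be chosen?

Row averages: Route 1=374, Route 2=94, Route 3=316, Route 4=342
Highest average = 374 → Route 1.

Route 1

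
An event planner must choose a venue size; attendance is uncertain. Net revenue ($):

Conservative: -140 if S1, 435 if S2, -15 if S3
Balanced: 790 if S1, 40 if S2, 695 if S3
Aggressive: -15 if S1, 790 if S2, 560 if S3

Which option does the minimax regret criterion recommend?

Balanced

Column bests: S1=790, S2=790, S3=695.
Conservative regrets: 930, 355, 710 → max 930
Balanced regrets: 0, 750, 0 → max 750
Aggressive regrets: 805, 0, 135 → max 805
Smallest max regret = 750 → Balanced.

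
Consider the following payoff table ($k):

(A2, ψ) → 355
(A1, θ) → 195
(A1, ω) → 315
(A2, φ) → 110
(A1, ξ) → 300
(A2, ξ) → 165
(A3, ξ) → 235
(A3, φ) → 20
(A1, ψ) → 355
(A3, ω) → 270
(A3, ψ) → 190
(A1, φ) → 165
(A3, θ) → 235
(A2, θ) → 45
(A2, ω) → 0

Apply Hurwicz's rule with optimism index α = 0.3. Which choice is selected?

A1: 0.3·355 + 0.7·165 = 222
A2: 0.3·355 + 0.7·0 = 106.5
A3: 0.3·270 + 0.7·20 = 95
Highest Hurwicz score = 222 → A1.

A1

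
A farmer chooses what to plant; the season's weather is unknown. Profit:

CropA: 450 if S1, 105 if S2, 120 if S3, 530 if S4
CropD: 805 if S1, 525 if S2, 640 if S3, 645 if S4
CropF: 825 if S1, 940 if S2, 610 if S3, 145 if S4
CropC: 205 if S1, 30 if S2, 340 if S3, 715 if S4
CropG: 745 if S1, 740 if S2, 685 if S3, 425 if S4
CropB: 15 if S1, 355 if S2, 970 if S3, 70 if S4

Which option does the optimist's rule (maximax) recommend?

Row maxima: CropA=530, CropD=805, CropF=940, CropC=715, CropG=745, CropB=970
Best best-case = 970 → CropB.

CropB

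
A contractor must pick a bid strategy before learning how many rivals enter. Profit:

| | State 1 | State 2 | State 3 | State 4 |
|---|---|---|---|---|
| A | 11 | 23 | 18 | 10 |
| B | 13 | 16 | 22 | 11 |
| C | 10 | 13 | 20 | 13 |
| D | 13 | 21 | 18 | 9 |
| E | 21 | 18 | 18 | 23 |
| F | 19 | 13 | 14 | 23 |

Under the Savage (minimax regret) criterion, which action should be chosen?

E

Column bests: State 1=21, State 2=23, State 3=22, State 4=23.
A regrets: 10, 0, 4, 13 → max 13
B regrets: 8, 7, 0, 12 → max 12
C regrets: 11, 10, 2, 10 → max 11
D regrets: 8, 2, 4, 14 → max 14
E regrets: 0, 5, 4, 0 → max 5
F regrets: 2, 10, 8, 0 → max 10
Smallest max regret = 5 → E.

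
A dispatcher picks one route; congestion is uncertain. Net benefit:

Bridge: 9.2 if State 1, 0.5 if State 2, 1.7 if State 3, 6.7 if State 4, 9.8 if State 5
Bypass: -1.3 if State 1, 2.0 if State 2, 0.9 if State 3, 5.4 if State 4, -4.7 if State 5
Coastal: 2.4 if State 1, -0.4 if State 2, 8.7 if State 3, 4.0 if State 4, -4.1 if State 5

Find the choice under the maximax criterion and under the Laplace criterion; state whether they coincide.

maximax → Bridge; laplace → Bridge (agree)

Row maxima: Bridge=9.8, Bypass=5.4, Coastal=8.7
Best best-case = 9.8 → Bridge.
Row averages: Bridge=5.58, Bypass=0.46, Coastal=2.12
Highest average = 5.58 → Bridge.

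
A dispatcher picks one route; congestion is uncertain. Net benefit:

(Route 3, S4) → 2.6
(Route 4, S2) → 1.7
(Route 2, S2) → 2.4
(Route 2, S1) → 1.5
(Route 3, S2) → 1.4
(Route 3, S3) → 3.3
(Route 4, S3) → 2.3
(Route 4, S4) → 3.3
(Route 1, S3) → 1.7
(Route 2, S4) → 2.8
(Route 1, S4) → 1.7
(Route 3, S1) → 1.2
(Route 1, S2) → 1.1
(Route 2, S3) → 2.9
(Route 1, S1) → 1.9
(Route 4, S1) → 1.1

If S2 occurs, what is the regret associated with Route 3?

Best payoff under S2 is 2.4.
Regret = 2.4 − 1.4 = 1.0.

1.0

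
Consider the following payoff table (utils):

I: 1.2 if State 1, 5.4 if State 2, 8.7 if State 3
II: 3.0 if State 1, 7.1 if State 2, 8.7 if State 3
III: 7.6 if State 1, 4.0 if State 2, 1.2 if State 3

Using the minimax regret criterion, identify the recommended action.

Column bests: State 1=7.6, State 2=7.1, State 3=8.7.
I regrets: 6.4, 1.7, 0.0 → max 6.4
II regrets: 4.6, 0.0, 0.0 → max 4.6
III regrets: 0.0, 3.1, 7.5 → max 7.5
Smallest max regret = 4.6 → II.

II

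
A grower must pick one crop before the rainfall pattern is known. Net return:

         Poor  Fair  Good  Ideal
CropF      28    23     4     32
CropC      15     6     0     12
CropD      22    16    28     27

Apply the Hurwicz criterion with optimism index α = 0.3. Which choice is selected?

CropD

CropF: 0.3·32 + 0.7·4 = 12.4
CropC: 0.3·15 + 0.7·0 = 4.5
CropD: 0.3·28 + 0.7·16 = 19.6
Highest Hurwicz score = 19.6 → CropD.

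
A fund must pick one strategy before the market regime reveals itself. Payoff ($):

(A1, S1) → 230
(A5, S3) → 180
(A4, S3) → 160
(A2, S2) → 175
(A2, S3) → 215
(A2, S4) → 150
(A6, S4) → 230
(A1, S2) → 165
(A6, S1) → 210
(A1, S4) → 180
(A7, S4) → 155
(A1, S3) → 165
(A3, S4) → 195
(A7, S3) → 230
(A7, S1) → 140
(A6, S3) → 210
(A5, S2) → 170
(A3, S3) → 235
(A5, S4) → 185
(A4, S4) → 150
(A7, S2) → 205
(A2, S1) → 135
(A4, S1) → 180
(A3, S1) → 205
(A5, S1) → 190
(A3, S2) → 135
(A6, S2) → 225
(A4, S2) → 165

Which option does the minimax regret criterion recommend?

Column bests: S1=230, S2=225, S3=235, S4=230.
A1 regrets: 0, 60, 70, 50 → max 70
A2 regrets: 95, 50, 20, 80 → max 95
A3 regrets: 25, 90, 0, 35 → max 90
A4 regrets: 50, 60, 75, 80 → max 80
A5 regrets: 40, 55, 55, 45 → max 55
A6 regrets: 20, 0, 25, 0 → max 25
A7 regrets: 90, 20, 5, 75 → max 90
Smallest max regret = 25 → A6.

A6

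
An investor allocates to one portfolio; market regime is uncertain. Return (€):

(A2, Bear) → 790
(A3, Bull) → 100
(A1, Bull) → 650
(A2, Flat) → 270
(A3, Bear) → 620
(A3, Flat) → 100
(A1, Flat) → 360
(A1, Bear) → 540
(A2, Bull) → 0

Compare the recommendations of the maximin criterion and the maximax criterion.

maximin → A1; maximax → A2 (disagree)

Row minima: A1=360, A2=0, A3=100
Best worst-case = 360 → A1.
Row maxima: A1=650, A2=790, A3=620
Best best-case = 790 → A2.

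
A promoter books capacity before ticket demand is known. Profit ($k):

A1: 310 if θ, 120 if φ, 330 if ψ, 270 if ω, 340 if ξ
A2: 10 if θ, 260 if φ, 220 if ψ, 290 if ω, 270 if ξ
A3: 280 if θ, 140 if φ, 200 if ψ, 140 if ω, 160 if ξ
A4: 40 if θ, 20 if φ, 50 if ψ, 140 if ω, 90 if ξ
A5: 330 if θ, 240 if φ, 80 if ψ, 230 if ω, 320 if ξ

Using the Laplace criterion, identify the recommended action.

A1

Row averages: A1=274, A2=210, A3=184, A4=68, A5=240
Highest average = 274 → A1.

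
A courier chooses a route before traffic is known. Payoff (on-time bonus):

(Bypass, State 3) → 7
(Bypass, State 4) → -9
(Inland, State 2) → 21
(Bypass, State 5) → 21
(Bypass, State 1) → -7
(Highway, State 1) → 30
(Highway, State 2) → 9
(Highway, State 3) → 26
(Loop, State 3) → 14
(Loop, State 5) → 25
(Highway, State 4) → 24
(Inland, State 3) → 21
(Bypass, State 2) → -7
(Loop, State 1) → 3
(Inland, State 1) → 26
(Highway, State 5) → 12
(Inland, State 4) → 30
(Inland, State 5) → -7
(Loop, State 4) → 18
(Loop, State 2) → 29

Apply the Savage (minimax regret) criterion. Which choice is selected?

Highway

Column bests: State 1=30, State 2=29, State 3=26, State 4=30, State 5=25.
Highway regrets: 0, 20, 0, 6, 13 → max 20
Bypass regrets: 37, 36, 19, 39, 4 → max 39
Loop regrets: 27, 0, 12, 12, 0 → max 27
Inland regrets: 4, 8, 5, 0, 32 → max 32
Smallest max regret = 20 → Highway.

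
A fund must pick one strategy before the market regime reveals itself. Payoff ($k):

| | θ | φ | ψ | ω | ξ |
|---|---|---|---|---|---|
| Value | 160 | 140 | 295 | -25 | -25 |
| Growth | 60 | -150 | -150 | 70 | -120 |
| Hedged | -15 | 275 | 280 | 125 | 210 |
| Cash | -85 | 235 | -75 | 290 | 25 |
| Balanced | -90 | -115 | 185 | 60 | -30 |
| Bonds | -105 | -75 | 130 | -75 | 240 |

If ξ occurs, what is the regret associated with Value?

Best payoff under ξ is 240.
Regret = 240 − (-25) = 265.

265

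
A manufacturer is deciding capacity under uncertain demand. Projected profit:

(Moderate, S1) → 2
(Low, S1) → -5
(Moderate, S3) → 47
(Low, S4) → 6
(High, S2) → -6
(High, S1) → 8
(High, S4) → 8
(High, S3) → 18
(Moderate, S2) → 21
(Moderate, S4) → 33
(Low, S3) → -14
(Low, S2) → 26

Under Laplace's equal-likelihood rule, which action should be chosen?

Row averages: Low=3.25, Moderate=25.75, High=7
Highest average = 25.75 → Moderate.

Moderate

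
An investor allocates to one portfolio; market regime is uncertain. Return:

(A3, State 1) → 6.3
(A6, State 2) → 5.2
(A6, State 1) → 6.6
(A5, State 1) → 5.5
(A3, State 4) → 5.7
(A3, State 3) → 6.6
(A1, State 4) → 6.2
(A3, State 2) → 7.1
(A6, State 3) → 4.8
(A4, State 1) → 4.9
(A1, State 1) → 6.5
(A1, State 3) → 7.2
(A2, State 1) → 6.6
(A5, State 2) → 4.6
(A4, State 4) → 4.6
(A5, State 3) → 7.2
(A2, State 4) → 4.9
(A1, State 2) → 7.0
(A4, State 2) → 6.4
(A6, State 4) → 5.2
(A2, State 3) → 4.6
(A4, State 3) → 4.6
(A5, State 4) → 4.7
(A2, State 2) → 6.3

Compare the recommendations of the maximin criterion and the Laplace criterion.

Row minima: A1=6.2, A2=4.6, A3=5.7, A4=4.6, A5=4.6, A6=4.8
Best worst-case = 6.2 → A1.
Row averages: A1=6.725, A2=5.6, A3=6.425, A4=5.125, A5=5.5, A6=5.45
Highest average = 6.725 → A1.

maximin → A1; laplace → A1 (agree)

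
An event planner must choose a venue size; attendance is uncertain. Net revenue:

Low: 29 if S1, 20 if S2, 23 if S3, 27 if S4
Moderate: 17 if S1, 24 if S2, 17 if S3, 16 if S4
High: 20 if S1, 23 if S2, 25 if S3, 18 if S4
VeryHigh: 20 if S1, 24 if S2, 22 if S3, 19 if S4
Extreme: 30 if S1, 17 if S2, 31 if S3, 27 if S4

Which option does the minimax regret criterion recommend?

Extreme

Column bests: S1=30, S2=24, S3=31, S4=27.
Low regrets: 1, 4, 8, 0 → max 8
Moderate regrets: 13, 0, 14, 11 → max 14
High regrets: 10, 1, 6, 9 → max 10
VeryHigh regrets: 10, 0, 9, 8 → max 10
Extreme regrets: 0, 7, 0, 0 → max 7
Smallest max regret = 7 → Extreme.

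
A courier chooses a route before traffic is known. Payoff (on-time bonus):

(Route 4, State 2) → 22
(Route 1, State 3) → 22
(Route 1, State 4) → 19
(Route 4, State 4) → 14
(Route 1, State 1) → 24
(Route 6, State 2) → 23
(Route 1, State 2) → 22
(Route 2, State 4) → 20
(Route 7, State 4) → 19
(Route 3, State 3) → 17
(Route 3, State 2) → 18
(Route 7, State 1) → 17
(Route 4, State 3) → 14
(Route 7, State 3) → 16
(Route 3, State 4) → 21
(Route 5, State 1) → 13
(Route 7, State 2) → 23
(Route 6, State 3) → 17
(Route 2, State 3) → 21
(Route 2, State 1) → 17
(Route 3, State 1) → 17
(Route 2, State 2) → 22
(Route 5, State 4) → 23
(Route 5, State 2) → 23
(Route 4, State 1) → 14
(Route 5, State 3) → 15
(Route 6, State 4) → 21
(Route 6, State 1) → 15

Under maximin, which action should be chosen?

Row minima: Route 1=19, Route 2=17, Route 3=17, Route 4=14, Route 5=13, Route 6=15, Route 7=16
Best worst-case = 19 → Route 1.

Route 1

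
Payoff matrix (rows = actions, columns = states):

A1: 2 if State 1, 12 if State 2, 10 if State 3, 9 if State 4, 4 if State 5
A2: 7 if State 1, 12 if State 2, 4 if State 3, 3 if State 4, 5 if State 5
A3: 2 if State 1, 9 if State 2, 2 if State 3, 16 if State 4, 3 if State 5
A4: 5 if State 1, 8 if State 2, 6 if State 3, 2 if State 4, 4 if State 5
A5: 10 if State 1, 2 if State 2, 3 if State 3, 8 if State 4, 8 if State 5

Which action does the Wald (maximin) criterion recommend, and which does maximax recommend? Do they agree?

Row minima: A1=2, A2=3, A3=2, A4=2, A5=2
Best worst-case = 3 → A2.
Row maxima: A1=12, A2=12, A3=16, A4=8, A5=10
Best best-case = 16 → A3.

maximin → A2; maximax → A3 (disagree)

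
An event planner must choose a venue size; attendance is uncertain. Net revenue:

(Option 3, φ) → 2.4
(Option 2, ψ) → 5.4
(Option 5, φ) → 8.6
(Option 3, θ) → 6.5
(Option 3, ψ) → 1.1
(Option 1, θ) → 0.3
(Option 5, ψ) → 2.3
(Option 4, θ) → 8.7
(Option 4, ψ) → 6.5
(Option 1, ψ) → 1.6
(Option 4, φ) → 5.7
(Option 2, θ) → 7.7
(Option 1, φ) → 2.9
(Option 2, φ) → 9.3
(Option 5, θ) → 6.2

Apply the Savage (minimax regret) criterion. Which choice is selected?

Column bests: θ=8.7, φ=9.3, ψ=6.5.
Option 1 regrets: 8.4, 6.4, 4.9 → max 8.4
Option 2 regrets: 1.0, 0.0, 1.1 → max 1.1
Option 3 regrets: 2.2, 6.9, 5.4 → max 6.9
Option 4 regrets: 0.0, 3.6, 0.0 → max 3.6
Option 5 regrets: 2.5, 0.7, 4.2 → max 4.2
Smallest max regret = 1.1 → Option 2.

Option 2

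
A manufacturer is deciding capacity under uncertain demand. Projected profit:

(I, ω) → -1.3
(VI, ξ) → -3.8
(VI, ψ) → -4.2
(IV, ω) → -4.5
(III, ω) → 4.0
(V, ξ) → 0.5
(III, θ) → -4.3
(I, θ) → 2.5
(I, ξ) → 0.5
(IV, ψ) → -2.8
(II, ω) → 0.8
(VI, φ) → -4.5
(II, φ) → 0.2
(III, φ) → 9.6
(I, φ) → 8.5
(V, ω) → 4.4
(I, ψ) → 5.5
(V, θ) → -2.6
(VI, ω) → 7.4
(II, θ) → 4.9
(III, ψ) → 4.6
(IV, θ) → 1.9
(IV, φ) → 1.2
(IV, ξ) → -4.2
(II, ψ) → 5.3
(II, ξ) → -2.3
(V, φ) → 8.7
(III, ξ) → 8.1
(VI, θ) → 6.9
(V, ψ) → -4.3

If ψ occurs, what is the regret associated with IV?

8.3

Best payoff under ψ is 5.5.
Regret = 5.5 − (-2.8) = 8.3.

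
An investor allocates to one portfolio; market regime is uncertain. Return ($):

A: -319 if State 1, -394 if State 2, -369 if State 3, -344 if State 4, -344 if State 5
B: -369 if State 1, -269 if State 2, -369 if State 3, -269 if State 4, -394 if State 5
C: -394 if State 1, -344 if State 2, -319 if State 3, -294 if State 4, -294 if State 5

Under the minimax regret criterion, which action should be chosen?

C

Column bests: State 1=-319, State 2=-269, State 3=-319, State 4=-269, State 5=-294.
A regrets: 0, 125, 50, 75, 50 → max 125
B regrets: 50, 0, 50, 0, 100 → max 100
C regrets: 75, 75, 0, 25, 0 → max 75
Smallest max regret = 75 → C.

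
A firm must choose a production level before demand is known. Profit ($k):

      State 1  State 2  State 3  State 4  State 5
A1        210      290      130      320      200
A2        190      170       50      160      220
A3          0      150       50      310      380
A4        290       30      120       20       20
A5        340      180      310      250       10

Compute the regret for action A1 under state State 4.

Best payoff under State 4 is 320.
Regret = 320 − 320 = 0.

0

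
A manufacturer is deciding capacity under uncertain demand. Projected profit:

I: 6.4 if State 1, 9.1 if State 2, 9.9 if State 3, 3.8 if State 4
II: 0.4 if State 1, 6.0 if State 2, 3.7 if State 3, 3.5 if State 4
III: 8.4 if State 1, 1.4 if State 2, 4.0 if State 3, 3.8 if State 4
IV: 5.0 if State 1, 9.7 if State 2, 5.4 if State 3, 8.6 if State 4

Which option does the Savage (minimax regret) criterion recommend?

IV

Column bests: State 1=8.4, State 2=9.7, State 3=9.9, State 4=8.6.
I regrets: 2.0, 0.6, 0.0, 4.8 → max 4.8
II regrets: 8.0, 3.7, 6.2, 5.1 → max 8.0
III regrets: 0.0, 8.3, 5.9, 4.8 → max 8.3
IV regrets: 3.4, 0.0, 4.5, 0.0 → max 4.5
Smallest max regret = 4.5 → IV.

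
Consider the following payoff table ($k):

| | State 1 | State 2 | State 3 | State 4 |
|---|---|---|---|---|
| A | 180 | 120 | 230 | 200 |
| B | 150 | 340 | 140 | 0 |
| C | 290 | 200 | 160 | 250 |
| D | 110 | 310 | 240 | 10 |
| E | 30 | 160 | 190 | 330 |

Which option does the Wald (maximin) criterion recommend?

Row minima: A=120, B=0, C=160, D=10, E=30
Best worst-case = 160 → C.

C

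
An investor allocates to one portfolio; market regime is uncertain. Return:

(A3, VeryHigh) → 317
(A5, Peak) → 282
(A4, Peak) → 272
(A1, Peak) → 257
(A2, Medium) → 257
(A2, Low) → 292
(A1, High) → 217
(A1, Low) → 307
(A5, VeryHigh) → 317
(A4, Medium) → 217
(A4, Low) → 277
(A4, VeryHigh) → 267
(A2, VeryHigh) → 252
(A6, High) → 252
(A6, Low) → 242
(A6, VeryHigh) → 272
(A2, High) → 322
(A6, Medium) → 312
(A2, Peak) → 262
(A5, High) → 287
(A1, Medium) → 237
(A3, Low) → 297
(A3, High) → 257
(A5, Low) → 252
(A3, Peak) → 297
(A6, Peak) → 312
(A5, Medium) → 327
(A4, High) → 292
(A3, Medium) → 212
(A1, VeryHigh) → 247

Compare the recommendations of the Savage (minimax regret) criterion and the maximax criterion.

Column bests: Low=307, Medium=327, High=322, VeryHigh=317, Peak=312.
A1 regrets: 0, 90, 105, 70, 55 → max 105
A2 regrets: 15, 70, 0, 65, 50 → max 70
A3 regrets: 10, 115, 65, 0, 15 → max 115
A4 regrets: 30, 110, 30, 50, 40 → max 110
A5 regrets: 55, 0, 35, 0, 30 → max 55
A6 regrets: 65, 15, 70, 45, 0 → max 70
Smallest max regret = 55 → A5.
Row maxima: A1=307, A2=322, A3=317, A4=292, A5=327, A6=312
Best best-case = 327 → A5.

minimax regret → A5; maximax → A5 (agree)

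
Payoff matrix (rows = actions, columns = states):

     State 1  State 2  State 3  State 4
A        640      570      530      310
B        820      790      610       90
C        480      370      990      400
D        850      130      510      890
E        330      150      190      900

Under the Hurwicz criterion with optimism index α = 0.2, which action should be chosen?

A: 0.2·640 + 0.8·310 = 376
B: 0.2·820 + 0.8·90 = 236
C: 0.2·990 + 0.8·370 = 494
D: 0.2·890 + 0.8·130 = 282
E: 0.2·900 + 0.8·150 = 300
Highest Hurwicz score = 494 → C.

C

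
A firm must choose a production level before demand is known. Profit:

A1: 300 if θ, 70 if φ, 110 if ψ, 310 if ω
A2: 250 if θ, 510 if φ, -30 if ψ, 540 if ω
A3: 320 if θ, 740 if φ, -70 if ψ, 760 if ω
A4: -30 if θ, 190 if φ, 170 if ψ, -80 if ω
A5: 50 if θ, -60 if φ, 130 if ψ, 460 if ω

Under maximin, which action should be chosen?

Row minima: A1=70, A2=-30, A3=-70, A4=-80, A5=-60
Best worst-case = 70 → A1.

A1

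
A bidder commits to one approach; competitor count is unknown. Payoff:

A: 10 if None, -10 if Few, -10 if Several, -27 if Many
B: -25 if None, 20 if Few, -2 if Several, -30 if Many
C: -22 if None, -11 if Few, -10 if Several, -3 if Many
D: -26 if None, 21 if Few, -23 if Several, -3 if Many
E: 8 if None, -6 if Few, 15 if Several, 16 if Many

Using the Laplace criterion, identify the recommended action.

E

Row averages: A=-9.25, B=-9.25, C=-11.5, D=-7.75, E=8.25
Highest average = 8.25 → E.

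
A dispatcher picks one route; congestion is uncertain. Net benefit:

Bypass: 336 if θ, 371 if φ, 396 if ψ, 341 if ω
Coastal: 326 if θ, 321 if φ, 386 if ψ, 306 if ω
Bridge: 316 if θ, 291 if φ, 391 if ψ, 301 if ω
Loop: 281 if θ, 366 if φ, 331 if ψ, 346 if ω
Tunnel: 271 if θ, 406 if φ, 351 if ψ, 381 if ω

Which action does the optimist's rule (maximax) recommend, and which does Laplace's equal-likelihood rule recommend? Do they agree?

maximax → Tunnel; laplace → Bypass (disagree)

Row maxima: Bypass=396, Coastal=386, Bridge=391, Loop=366, Tunnel=406
Best best-case = 406 → Tunnel.
Row averages: Bypass=361, Coastal=334.75, Bridge=324.75, Loop=331, Tunnel=352.25
Highest average = 361 → Bypass.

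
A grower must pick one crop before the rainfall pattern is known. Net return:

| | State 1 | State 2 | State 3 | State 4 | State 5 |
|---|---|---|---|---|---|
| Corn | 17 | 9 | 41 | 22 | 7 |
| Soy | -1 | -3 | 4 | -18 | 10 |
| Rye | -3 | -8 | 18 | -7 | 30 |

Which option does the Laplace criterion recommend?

Row averages: Corn=19.2, Soy=-1.6, Rye=6
Highest average = 19.2 → Corn.

Corn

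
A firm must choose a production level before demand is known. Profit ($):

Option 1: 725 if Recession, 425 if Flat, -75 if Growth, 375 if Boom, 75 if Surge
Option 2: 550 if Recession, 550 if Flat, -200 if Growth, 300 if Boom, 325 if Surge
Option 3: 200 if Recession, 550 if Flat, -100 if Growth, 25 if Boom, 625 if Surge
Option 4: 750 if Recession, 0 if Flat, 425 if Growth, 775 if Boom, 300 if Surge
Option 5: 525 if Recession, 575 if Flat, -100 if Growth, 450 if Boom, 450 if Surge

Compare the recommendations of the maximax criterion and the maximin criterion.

Row maxima: Option 1=725, Option 2=550, Option 3=625, Option 4=775, Option 5=575
Best best-case = 775 → Option 4.
Row minima: Option 1=-75, Option 2=-200, Option 3=-100, Option 4=0, Option 5=-100
Best worst-case = 0 → Option 4.

maximax → Option 4; maximin → Option 4 (agree)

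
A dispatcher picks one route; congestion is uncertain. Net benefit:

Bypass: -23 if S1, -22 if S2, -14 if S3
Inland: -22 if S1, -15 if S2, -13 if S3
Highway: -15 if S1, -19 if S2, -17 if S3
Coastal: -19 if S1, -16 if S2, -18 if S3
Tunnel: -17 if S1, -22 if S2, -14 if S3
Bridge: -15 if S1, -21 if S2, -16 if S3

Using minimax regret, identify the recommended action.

Highway

Column bests: S1=-15, S2=-15, S3=-13.
Bypass regrets: 8, 7, 1 → max 8
Inland regrets: 7, 0, 0 → max 7
Highway regrets: 0, 4, 4 → max 4
Coastal regrets: 4, 1, 5 → max 5
Tunnel regrets: 2, 7, 1 → max 7
Bridge regrets: 0, 6, 3 → max 6
Smallest max regret = 4 → Highway.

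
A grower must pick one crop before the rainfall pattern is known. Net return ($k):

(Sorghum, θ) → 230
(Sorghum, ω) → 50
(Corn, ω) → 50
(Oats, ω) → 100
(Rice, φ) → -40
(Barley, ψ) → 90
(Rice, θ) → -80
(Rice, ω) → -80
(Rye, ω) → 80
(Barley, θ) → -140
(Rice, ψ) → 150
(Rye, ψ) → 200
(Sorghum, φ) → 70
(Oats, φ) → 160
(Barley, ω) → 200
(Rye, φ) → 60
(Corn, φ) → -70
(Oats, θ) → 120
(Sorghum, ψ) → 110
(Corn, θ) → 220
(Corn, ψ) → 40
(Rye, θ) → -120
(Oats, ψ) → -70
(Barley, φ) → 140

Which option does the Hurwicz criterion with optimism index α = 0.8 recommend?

Corn: 0.8·220 + 0.2·(-70) = 162
Oats: 0.8·160 + 0.2·(-70) = 114
Rice: 0.8·150 + 0.2·(-80) = 104
Rye: 0.8·200 + 0.2·(-120) = 136
Sorghum: 0.8·230 + 0.2·50 = 194
Barley: 0.8·200 + 0.2·(-140) = 132
Highest Hurwicz score = 194 → Sorghum.

Sorghum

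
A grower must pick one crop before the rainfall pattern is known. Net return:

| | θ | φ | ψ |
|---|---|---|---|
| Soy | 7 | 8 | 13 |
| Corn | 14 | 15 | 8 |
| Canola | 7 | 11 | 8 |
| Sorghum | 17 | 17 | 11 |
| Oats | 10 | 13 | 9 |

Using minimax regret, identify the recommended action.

Sorghum

Column bests: θ=17, φ=17, ψ=13.
Soy regrets: 10, 9, 0 → max 10
Corn regrets: 3, 2, 5 → max 5
Canola regrets: 10, 6, 5 → max 10
Sorghum regrets: 0, 0, 2 → max 2
Oats regrets: 7, 4, 4 → max 7
Smallest max regret = 2 → Sorghum.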